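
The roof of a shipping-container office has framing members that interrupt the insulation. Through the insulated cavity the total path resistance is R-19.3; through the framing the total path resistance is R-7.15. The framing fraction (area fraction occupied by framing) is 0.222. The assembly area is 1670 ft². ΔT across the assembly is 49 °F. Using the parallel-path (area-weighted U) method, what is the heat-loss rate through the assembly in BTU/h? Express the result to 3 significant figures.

U_eff = 0.778/19.3 + 0.222/7.15 = 0.04031 + 0.03105 = 0.07136
R_eff = 1/U_eff = 14.01 ft²·°F·h/BTU
Q = 1670 × 49 / 14.01 = 5839 BTU/h

5840 BTU/h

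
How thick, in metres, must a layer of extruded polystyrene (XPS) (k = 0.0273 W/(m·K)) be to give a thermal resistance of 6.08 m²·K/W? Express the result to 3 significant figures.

0.166 m

L = R·k = 6.08 × 0.0273 = 0.166 m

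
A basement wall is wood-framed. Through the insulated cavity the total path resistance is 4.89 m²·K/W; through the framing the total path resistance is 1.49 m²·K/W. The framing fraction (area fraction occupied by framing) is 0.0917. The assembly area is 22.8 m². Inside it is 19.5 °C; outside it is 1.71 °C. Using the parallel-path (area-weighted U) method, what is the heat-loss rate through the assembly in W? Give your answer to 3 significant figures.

U_eff = 0.9083/4.89 + 0.0917/1.49 = 0.1857 + 0.06154 = 0.2473
R_eff = 1/U_eff = 4.044 m²·K/W
Q = 22.8 × (19.5 − 1.71) / 4.044 = 100.3 W

100 W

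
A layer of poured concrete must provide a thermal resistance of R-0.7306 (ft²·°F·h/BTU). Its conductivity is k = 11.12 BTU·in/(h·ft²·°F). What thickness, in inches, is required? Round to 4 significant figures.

8.124 in

L = R × k = 0.7306 × 11.12 = 8.1243 in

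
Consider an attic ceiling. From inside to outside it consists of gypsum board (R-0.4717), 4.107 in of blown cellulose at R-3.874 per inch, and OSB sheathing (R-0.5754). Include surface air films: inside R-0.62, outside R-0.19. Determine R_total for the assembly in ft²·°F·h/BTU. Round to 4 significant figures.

4.107 × 3.874 = 15.911
R_total = 0.62 + 0.4717 + 15.911 + 0.5754 + 0.19 = 17.768 ft²·°F·h/BTU

17.77 ft²·°F·h/BTU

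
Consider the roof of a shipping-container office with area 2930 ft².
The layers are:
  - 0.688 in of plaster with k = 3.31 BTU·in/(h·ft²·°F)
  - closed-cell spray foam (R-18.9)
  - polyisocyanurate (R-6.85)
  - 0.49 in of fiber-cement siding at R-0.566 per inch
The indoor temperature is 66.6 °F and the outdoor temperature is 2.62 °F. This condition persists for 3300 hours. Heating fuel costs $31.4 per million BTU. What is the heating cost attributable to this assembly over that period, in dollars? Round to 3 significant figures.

0.688/3.31 = 0.2079
0.49 × 0.566 = 0.2773
R_total = 0.2079 + 18.9 + 6.85 + 0.2773 = 26.24 ft²·°F·h/BTU
Q = 2930 × (66.6 − 2.62) / 26.24 = 7145 BTU/h
E = 7145 × 3300 = 23580000 BTU
Cost = 23580000/10⁶ × 31.4 = $740.4

740 dollars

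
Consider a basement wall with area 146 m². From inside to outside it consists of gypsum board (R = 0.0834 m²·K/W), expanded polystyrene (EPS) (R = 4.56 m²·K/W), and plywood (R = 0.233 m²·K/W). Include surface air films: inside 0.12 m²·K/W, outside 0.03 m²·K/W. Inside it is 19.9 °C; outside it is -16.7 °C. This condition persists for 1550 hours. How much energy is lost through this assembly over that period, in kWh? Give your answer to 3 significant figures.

R_total = 0.12 + 0.0834 + 4.56 + 0.233 + 0.03 = 5.026 m²·K/W
Q = 146 × (19.9 − (-16.7)) / 5.026 = 1063 W
E = 1063 W × 1550 h / 1000 = 1648 kWh

1650 kWh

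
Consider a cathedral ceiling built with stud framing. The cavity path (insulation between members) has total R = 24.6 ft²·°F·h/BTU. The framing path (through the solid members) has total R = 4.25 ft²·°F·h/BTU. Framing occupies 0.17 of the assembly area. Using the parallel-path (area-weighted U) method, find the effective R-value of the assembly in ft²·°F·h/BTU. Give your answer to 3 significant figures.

13.6 ft²·°F·h/BTU

U_eff = 0.83/24.6 + 0.17/4.25 = 0.03374 + 0.04 = 0.07374
R_eff = 1/U_eff = 13.56 ft²·°F·h/BTU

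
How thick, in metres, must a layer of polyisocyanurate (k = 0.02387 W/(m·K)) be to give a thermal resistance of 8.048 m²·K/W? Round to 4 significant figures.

L = R·k = 8.048 × 0.02387 = 0.19211 m

0.1921 m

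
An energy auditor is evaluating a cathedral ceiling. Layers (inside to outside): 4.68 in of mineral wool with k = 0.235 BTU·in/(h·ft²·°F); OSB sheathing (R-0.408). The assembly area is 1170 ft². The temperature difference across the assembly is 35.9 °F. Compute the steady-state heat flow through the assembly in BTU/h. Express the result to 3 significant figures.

4.68/0.235 = 19.91
R_total = 19.91 + 0.408 = 20.32 ft²·°F·h/BTU
Q = A·ΔT/R = 1170 × 35.9 / 20.32 = 2067 BTU/h

2070 BTU/h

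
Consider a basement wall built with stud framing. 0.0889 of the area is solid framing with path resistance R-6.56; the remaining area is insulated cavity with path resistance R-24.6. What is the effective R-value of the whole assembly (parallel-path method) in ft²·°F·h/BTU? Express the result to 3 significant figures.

19.8 ft²·°F·h/BTU

U_eff = 0.9111/24.6 + 0.0889/6.56 = 0.03704 + 0.01355 = 0.05059
R_eff = 1/U_eff = 19.77 ft²·°F·h/BTU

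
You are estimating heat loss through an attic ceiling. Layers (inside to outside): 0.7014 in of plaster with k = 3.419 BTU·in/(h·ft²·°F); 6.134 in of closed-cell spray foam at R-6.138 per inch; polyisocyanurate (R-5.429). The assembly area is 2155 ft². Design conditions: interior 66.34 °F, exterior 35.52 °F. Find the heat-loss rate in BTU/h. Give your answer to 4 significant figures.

1534 BTU/h

0.7014/3.419 = 0.20515
6.134 × 6.138 = 37.65
R_total = 0.20515 + 37.65 + 5.429 = 43.285 ft²·°F·h/BTU
Q = A·ΔT/R = 2155 × (66.34 − 35.52) / 43.285 = 1534.4 BTU/h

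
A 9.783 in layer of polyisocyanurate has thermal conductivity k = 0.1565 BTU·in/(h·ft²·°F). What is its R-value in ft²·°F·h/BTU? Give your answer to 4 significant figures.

62.51 ft²·°F·h/BTU

R = L/k = 9.783/0.1565 = 62.511 ft²·°F·h/BTU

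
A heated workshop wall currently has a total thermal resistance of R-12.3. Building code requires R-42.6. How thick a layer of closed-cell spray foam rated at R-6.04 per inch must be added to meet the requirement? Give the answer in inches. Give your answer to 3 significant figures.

ΔR = 42.6 − 12.3 = 30.3 ft²·°F·h/BTU
L = ΔR / (R/in) = 30.3/6.04 = 5.017 in

5.02 in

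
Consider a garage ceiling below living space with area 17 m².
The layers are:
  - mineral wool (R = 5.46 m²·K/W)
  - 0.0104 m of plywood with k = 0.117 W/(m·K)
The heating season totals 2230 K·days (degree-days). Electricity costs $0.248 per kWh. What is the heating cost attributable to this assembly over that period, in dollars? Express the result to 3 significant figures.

40.7 dollars

0.0104/0.117 = 0.08889
R_total = 5.46 + 0.08889 = 5.549 m²·K/W
E = A × HDD × 24 / R / 1000 = 17 × 2230 × 24 / 5.549 / 1000 = 164 kWh
Cost = 164 × 0.248 = $40.66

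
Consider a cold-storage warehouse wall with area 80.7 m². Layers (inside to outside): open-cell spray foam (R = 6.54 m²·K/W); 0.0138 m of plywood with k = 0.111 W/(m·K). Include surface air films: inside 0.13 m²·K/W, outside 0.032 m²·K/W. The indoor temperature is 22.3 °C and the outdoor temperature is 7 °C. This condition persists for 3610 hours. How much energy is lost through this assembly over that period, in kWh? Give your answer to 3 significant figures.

0.0138/0.111 = 0.1243
R_total = 0.13 + 6.54 + 0.1243 + 0.032 = 6.826 m²·K/W
Q = 80.7 × (22.3 − 7) / 6.826 = 180.9 W
E = 180.9 W × 3610 h / 1000 = 653 kWh

653 kWh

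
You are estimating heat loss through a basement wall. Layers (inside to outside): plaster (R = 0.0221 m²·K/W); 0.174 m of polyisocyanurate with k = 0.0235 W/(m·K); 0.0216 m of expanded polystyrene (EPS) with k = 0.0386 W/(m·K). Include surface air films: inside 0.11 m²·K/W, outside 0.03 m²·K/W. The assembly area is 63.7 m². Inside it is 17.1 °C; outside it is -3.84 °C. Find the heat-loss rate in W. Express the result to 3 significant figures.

0.174/0.0235 = 7.404
0.0216/0.0386 = 0.5596
R_total = 0.11 + 0.0221 + 7.404 + 0.5596 + 0.03 = 8.126 m²·K/W
Q = A·ΔT/R = 63.7 × (17.1 − (-3.84)) / 8.126 = 164.2 W

164 W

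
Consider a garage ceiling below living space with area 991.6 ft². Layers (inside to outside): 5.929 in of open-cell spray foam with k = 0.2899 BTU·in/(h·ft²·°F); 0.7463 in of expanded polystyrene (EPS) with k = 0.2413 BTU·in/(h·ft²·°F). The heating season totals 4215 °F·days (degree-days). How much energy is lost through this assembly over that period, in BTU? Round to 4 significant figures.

4260000 BTU

5.929/0.2899 = 20.452
0.7463/0.2413 = 3.0928
R_total = 20.452 + 3.0928 = 23.545 ft²·°F·h/BTU
E = A × HDD × 24 / R = 991.6 × 4215 × 24 / 23.545 = 4260400 BTU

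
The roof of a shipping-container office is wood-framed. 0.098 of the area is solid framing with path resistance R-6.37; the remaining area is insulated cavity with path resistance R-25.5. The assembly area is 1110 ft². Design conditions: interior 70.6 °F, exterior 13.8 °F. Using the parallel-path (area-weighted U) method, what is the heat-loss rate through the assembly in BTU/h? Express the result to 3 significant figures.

U_eff = 0.902/25.5 + 0.098/6.37 = 0.03537 + 0.01538 = 0.05076
R_eff = 1/U_eff = 19.7 ft²·°F·h/BTU
Q = 1110 × (70.6 − 13.8) / 19.7 = 3200 BTU/h

3200 BTU/h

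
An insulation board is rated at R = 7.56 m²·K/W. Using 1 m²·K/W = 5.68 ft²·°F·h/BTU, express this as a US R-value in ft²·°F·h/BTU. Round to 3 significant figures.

42.9 ft²·°F·h/BTU

R_US = 7.56 × 5.68 = 42.94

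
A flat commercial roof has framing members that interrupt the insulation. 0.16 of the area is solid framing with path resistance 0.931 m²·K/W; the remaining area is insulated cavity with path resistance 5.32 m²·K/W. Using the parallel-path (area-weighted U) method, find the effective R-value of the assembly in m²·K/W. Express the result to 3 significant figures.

3.03 m²·K/W

U_eff = 0.84/5.32 + 0.16/0.931 = 0.1579 + 0.1719 = 0.3298
R_eff = 1/U_eff = 3.033 m²·K/W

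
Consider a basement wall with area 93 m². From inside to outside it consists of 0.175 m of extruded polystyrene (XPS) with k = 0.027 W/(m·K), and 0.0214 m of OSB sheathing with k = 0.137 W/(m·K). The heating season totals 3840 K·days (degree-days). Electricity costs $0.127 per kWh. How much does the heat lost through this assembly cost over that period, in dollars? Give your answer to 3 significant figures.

0.175/0.027 = 6.481
0.0214/0.137 = 0.1562
R_total = 6.481 + 0.1562 = 6.638 m²·K/W
E = A × HDD × 24 / R / 1000 = 93 × 3840 × 24 / 6.638 / 1000 = 1291 kWh
Cost = 1291 × 0.127 = $164

164 dollars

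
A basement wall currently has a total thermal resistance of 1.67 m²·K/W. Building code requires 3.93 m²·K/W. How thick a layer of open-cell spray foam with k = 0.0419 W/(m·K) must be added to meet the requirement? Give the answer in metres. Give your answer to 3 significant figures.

0.0947 m

ΔR = 3.93 − 1.67 = 2.26 m²·K/W
L = ΔR × k = 2.26 × 0.0419 = 0.09469 m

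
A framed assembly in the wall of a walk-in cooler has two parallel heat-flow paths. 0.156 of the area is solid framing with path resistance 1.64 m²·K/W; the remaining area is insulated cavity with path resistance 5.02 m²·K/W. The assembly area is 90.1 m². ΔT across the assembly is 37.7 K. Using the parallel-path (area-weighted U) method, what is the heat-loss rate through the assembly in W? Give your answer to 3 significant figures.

894 W

U_eff = 0.844/5.02 + 0.156/1.64 = 0.1681 + 0.09512 = 0.2632
R_eff = 1/U_eff = 3.799 m²·K/W
Q = 90.1 × 37.7 / 3.799 = 894.2 W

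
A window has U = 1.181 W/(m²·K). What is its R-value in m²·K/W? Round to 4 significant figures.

0.8467 m²·K/W

R = 1/U = 1/1.181 = 0.84674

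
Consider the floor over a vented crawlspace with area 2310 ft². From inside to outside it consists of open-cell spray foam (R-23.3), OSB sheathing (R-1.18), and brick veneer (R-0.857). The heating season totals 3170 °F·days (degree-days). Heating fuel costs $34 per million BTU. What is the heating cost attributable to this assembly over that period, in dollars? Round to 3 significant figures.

R_total = 23.3 + 1.18 + 0.857 = 25.34 ft²·°F·h/BTU
E = A × HDD × 24 / R = 2310 × 3170 × 24 / 25.34 = 6936000 BTU
Cost = 6936000/10⁶ × 34 = $235.8

236 dollars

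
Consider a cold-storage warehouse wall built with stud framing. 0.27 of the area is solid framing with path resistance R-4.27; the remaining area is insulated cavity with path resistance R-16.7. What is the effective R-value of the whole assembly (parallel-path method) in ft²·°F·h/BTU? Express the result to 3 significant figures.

9.35 ft²·°F·h/BTU

U_eff = 0.73/16.7 + 0.27/4.27 = 0.04371 + 0.06323 = 0.1069
R_eff = 1/U_eff = 9.351 ft²·°F·h/BTU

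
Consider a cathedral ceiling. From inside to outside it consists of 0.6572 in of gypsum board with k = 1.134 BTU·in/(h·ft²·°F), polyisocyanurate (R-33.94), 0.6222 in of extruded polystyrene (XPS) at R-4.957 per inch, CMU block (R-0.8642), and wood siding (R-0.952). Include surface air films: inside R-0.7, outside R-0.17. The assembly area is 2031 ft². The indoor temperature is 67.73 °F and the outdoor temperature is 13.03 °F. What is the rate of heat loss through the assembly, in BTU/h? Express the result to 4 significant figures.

2757 BTU/h

0.6572/1.134 = 0.57954
0.6222 × 4.957 = 3.0842
R_total = 0.7 + 0.57954 + 33.94 + 3.0842 + 0.8642 + 0.952 + 0.17 = 40.29 ft²·°F·h/BTU
Q = A·ΔT/R = 2031 × (67.73 − 13.03) / 40.29 = 2757.4 BTU/h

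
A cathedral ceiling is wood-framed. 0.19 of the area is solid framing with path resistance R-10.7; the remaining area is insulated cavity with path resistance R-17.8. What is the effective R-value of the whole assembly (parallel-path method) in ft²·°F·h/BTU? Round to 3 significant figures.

15.8 ft²·°F·h/BTU

U_eff = 0.81/17.8 + 0.19/10.7 = 0.04551 + 0.01776 = 0.06326
R_eff = 1/U_eff = 15.81 ft²·°F·h/BTU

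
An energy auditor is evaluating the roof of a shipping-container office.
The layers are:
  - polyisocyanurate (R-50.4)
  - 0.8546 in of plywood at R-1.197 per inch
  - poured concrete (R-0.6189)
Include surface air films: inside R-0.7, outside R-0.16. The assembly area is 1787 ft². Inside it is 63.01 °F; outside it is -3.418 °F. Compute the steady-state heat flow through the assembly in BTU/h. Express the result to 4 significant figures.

0.8546 × 1.197 = 1.023
R_total = 0.7 + 50.4 + 1.023 + 0.6189 + 0.16 = 52.902 ft²·°F·h/BTU
Q = A·ΔT/R = 1787 × (63.01 − (-3.418)) / 52.902 = 2243.9 BTU/h

2244 BTU/h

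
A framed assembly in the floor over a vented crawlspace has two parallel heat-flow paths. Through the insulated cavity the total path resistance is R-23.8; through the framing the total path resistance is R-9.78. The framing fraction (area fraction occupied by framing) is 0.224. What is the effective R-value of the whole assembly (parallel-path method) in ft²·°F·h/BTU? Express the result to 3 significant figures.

U_eff = 0.776/23.8 + 0.224/9.78 = 0.03261 + 0.0229 = 0.05551
R_eff = 1/U_eff = 18.02 ft²·°F·h/BTU

18.0 ft²·°F·h/BTU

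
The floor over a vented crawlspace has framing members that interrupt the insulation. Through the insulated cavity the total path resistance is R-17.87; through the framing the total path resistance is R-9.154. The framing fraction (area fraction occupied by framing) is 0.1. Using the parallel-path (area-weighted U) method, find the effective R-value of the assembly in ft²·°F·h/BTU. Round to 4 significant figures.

16.32 ft²·°F·h/BTU

U_eff = 0.9/17.87 + 0.1/9.154 = 0.050364 + 0.010924 = 0.061288
R_eff = 1/U_eff = 16.316 ft²·°F·h/BTU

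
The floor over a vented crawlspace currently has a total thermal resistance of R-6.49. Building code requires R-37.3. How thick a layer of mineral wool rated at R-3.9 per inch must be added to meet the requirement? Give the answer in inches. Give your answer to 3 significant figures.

7.90 in

ΔR = 37.3 − 6.49 = 30.81 ft²·°F·h/BTU
L = ΔR / (R/in) = 30.81/3.9 = 7.9 in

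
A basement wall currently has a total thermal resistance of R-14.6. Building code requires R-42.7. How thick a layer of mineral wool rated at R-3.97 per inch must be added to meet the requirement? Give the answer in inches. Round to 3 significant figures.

7.08 in

ΔR = 42.7 − 14.6 = 28.1 ft²·°F·h/BTU
L = ΔR / (R/in) = 28.1/3.97 = 7.078 in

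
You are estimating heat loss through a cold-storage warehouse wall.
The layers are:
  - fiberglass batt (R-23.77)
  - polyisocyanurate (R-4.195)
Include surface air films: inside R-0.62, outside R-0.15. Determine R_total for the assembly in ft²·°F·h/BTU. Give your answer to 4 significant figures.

28.73 ft²·°F·h/BTU

R_total = 0.62 + 23.77 + 4.195 + 0.15 = 28.735 ft²·°F·h/BTU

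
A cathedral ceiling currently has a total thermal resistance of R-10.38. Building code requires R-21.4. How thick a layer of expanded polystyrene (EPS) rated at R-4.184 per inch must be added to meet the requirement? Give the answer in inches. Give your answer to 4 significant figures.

ΔR = 21.4 − 10.38 = 11.02 ft²·°F·h/BTU
L = ΔR / (R/in) = 11.02/4.184 = 2.6338 in

2.634 in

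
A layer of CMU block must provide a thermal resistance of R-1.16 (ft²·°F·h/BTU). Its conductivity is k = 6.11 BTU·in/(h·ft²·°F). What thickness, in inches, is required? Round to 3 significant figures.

7.09 in

L = R × k = 1.16 × 6.11 = 7.088 in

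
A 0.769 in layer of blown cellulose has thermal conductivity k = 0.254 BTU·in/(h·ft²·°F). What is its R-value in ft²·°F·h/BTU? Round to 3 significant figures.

R = L/k = 0.769/0.254 = 3.028 ft²·°F·h/BTU

3.03 ft²·°F·h/BTU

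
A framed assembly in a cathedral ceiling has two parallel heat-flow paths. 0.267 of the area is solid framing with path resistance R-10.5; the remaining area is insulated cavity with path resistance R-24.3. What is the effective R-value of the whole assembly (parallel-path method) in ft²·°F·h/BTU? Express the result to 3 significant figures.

U_eff = 0.733/24.3 + 0.267/10.5 = 0.03016 + 0.02543 = 0.05559
R_eff = 1/U_eff = 17.99 ft²·°F·h/BTU

18.0 ft²·°F·h/BTU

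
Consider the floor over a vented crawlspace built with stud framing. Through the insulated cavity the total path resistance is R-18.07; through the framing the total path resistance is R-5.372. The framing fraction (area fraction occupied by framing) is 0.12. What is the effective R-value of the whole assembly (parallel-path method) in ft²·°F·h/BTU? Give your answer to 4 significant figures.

14.08 ft²·°F·h/BTU

U_eff = 0.88/18.07 + 0.12/5.372 = 0.0487 + 0.022338 = 0.071038
R_eff = 1/U_eff = 14.077 ft²·°F·h/BTU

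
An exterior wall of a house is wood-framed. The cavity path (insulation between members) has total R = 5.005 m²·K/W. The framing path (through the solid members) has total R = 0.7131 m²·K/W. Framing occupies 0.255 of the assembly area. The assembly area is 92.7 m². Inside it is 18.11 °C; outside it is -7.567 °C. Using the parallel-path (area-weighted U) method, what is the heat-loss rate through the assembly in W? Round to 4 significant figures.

U_eff = 0.745/5.005 + 0.255/0.7131 = 0.14885 + 0.35759 = 0.50644
R_eff = 1/U_eff = 1.9745 m²·K/W
Q = 92.7 × (18.11 − (-7.567)) / 1.9745 = 1205.5 W

1205 W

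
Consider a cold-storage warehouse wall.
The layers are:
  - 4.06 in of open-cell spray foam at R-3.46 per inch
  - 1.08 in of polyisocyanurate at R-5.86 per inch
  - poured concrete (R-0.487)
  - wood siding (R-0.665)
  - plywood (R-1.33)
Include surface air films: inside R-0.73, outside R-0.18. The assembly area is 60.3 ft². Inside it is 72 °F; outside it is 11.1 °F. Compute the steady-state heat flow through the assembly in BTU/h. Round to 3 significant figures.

4.06 × 3.46 = 14.05
1.08 × 5.86 = 6.329
R_total = 0.73 + 14.05 + 6.329 + 0.487 + 0.665 + 1.33 + 0.18 = 23.77 ft²·°F·h/BTU
Q = A·ΔT/R = 60.3 × (72 − 11.1) / 23.77 = 154.5 BTU/h

155 BTU/h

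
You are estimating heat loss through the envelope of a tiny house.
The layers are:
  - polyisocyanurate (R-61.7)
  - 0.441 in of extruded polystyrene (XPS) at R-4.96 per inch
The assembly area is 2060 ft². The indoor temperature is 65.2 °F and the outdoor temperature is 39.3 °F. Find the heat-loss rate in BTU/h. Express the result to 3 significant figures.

835 BTU/h

0.441 × 4.96 = 2.187
R_total = 61.7 + 2.187 = 63.89 ft²·°F·h/BTU
Q = A·ΔT/R = 2060 × (65.2 − 39.3) / 63.89 = 835.1 BTU/h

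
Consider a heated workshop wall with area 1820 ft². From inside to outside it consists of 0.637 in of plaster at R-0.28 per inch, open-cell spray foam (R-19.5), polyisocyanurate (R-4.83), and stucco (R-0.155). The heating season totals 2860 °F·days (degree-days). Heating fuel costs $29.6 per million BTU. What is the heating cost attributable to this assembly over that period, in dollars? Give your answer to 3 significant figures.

0.637 × 0.28 = 0.1784
R_total = 0.1784 + 19.5 + 4.83 + 0.155 = 24.66 ft²·°F·h/BTU
E = A × HDD × 24 / R = 1820 × 2860 × 24 / 24.66 = 5065000 BTU
Cost = 5065000/10⁶ × 29.6 = $149.9

150 dollars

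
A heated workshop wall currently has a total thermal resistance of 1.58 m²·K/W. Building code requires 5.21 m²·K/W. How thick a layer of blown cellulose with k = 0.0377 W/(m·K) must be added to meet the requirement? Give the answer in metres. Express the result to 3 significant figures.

ΔR = 5.21 − 1.58 = 3.63 m²·K/W
L = ΔR × k = 3.63 × 0.0377 = 0.1369 m

0.137 m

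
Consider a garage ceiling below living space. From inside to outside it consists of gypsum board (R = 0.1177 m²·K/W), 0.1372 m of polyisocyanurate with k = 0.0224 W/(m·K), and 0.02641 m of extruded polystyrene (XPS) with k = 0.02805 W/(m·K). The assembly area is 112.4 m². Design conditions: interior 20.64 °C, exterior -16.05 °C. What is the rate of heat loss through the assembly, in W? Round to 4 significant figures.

0.1372/0.0224 = 6.125
0.02641/0.02805 = 0.94153
R_total = 0.1177 + 6.125 + 0.94153 = 7.1842 m²·K/W
Q = A·ΔT/R = 112.4 × (20.64 − (-16.05)) / 7.1842 = 574.03 W

574.0 W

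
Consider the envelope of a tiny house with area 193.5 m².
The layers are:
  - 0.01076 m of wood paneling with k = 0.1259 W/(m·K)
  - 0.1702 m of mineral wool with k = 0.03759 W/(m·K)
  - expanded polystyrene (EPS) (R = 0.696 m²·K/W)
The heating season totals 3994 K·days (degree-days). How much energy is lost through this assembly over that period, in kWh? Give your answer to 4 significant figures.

3494 kWh

0.01076/0.1259 = 0.085465
0.1702/0.03759 = 4.5278
R_total = 0.085465 + 4.5278 + 0.696 = 5.3093 m²·K/W
E = A × HDD × 24 / R / 1000 = 193.5 × 3994 × 24 / 5.3093 / 1000 = 3493.5 kWh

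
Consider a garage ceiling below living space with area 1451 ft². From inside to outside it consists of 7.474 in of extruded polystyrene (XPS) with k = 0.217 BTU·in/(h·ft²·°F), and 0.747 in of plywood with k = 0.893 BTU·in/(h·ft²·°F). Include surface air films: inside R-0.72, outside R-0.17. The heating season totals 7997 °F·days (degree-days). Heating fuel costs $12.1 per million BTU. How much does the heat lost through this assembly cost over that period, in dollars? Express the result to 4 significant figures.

93.17 dollars

7.474/0.217 = 34.442
0.747/0.893 = 0.83651
R_total = 0.72 + 34.442 + 0.83651 + 0.17 = 36.169 ft²·°F·h/BTU
E = A × HDD × 24 / R = 1451 × 7997 × 24 / 36.169 = 7699600 BTU
Cost = 7699600/10⁶ × 12.1 = $93.166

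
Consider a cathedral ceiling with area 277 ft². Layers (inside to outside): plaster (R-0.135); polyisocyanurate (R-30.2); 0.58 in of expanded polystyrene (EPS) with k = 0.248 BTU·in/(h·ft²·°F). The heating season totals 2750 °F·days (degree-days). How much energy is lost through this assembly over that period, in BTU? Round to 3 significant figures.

0.58/0.248 = 2.339
R_total = 0.135 + 30.2 + 2.339 = 32.67 ft²·°F·h/BTU
E = A × HDD × 24 / R = 277 × 2750 × 24 / 32.67 = 559500 BTU

560000 BTU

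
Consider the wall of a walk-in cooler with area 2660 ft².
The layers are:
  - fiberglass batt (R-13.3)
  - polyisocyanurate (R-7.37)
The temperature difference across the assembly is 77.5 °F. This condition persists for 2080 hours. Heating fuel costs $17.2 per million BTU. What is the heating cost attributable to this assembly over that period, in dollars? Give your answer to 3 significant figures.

357 dollars

R_total = 13.3 + 7.37 = 20.67 ft²·°F·h/BTU
Q = 2660 × 77.5 / 20.67 = 9973 BTU/h
E = 9973 × 2080 = 20740000 BTU
Cost = 20740000/10⁶ × 17.2 = $356.8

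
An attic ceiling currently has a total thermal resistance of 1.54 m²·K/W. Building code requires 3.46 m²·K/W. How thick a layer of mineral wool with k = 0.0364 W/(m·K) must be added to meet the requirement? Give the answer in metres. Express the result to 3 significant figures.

ΔR = 3.46 − 1.54 = 1.92 m²·K/W
L = ΔR × k = 1.92 × 0.0364 = 0.06989 m

0.0699 m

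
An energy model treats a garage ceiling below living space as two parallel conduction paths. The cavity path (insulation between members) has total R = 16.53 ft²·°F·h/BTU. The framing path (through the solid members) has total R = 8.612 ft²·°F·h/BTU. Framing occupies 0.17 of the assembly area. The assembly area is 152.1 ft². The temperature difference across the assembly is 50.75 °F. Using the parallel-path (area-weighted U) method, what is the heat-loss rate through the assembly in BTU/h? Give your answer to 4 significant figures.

540.0 BTU/h

U_eff = 0.83/16.53 + 0.17/8.612 = 0.050212 + 0.01974 = 0.069952
R_eff = 1/U_eff = 14.296 ft²·°F·h/BTU
Q = 152.1 × 50.75 / 14.296 = 539.96 BTU/h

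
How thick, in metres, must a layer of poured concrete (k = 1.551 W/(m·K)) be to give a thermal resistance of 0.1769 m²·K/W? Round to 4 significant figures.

0.2744 m

L = R·k = 0.1769 × 1.551 = 0.27437 m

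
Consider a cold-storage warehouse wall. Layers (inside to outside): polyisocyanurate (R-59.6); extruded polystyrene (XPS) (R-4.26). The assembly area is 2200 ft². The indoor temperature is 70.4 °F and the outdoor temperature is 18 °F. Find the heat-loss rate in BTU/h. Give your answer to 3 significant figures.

1810 BTU/h

R_total = 59.6 + 4.26 = 63.86 ft²·°F·h/BTU
Q = A·ΔT/R = 2200 × (70.4 − 18) / 63.86 = 1805 BTU/h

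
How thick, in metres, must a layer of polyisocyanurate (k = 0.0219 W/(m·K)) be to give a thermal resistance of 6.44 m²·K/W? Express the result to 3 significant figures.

0.141 m

L = R·k = 6.44 × 0.0219 = 0.141 m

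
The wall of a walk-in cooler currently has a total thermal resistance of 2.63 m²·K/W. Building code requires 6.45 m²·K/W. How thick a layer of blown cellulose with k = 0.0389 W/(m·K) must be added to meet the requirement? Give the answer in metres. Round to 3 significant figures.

ΔR = 6.45 − 2.63 = 3.82 m²·K/W
L = ΔR × k = 3.82 × 0.0389 = 0.1486 m

0.149 m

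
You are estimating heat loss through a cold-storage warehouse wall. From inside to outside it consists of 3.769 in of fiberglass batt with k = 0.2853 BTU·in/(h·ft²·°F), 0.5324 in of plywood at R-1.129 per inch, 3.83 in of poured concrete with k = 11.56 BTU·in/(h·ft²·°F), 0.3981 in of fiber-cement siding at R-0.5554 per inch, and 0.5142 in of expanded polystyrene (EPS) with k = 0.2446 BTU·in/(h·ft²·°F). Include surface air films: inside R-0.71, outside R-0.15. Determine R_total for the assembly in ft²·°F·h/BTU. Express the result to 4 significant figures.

17.33 ft²·°F·h/BTU

3.769/0.2853 = 13.211
0.5324 × 1.129 = 0.60108
3.83/11.56 = 0.33131
0.3981 × 0.5554 = 0.2211
0.5142/0.2446 = 2.1022
R_total = 0.71 + 13.211 + 0.60108 + 0.33131 + 0.2211 + 2.1022 + 0.15 = 17.326 ft²·°F·h/BTU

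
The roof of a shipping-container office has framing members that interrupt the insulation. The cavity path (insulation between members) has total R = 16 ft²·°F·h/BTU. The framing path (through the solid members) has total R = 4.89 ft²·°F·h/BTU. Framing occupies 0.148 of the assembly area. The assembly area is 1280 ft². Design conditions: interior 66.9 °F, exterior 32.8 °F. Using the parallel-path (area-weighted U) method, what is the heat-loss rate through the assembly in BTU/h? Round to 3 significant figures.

3650 BTU/h

U_eff = 0.852/16 + 0.148/4.89 = 0.05325 + 0.03027 = 0.08352
R_eff = 1/U_eff = 11.97 ft²·°F·h/BTU
Q = 1280 × (66.9 − 32.8) / 11.97 = 3645 BTU/h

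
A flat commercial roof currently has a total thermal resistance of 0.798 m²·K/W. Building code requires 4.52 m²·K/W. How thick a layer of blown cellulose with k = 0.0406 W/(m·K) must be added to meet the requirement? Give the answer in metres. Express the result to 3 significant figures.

ΔR = 4.52 − 0.798 = 3.722 m²·K/W
L = ΔR × k = 3.722 × 0.0406 = 0.1511 m

0.151 m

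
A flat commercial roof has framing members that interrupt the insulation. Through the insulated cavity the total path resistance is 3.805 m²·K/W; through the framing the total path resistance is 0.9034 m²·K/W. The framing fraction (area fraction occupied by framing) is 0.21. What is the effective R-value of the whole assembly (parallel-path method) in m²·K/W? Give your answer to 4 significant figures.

U_eff = 0.79/3.805 + 0.21/0.9034 = 0.20762 + 0.23246 = 0.44008
R_eff = 1/U_eff = 2.2723 m²·K/W

2.272 m²·K/W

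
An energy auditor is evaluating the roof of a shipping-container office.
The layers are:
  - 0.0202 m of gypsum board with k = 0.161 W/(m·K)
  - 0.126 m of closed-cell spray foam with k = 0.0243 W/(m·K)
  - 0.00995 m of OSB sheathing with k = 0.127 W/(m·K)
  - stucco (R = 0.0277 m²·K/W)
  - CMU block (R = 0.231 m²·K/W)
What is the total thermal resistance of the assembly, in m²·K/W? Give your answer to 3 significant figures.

5.65 m²·K/W

0.0202/0.161 = 0.1255
0.126/0.0243 = 5.185
0.00995/0.127 = 0.07835
R_total = 0.1255 + 5.185 + 0.07835 + 0.0277 + 0.231 = 5.648 m²·K/W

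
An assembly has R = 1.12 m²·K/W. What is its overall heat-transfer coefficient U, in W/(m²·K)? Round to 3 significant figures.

U = 1/R = 1/1.12 = 0.8929

0.893 W/(m²·K)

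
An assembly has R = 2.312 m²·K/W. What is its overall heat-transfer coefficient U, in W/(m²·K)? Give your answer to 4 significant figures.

0.4325 W/(m²·K)

U = 1/R = 1/2.312 = 0.43253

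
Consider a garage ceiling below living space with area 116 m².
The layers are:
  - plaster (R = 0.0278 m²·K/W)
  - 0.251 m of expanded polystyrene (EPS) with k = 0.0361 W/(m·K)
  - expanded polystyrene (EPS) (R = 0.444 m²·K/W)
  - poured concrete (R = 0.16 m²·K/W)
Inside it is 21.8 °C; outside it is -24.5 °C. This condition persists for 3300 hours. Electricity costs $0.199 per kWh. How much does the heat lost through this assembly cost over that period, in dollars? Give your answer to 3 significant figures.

0.251/0.0361 = 6.953
R_total = 0.0278 + 6.953 + 0.444 + 0.16 = 7.585 m²·K/W
Q = 116 × (21.8 − (-24.5)) / 7.585 = 708.1 W
E = 708.1 W × 3300 h / 1000 = 2337 kWh
Cost = 2337 × 0.199 = $465

465 dollars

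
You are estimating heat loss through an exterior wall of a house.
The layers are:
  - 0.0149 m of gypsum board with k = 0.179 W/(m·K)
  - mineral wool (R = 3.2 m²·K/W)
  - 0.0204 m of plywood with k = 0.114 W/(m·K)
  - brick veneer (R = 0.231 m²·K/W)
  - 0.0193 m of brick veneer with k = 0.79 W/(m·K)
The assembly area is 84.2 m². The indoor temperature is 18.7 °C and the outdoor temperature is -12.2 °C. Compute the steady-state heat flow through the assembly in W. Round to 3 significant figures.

0.0149/0.179 = 0.08324
0.0204/0.114 = 0.1789
0.0193/0.79 = 0.02443
R_total = 0.08324 + 3.2 + 0.1789 + 0.231 + 0.02443 = 3.718 m²·K/W
Q = A·ΔT/R = 84.2 × (18.7 − (-12.2)) / 3.718 = 699.9 W

700 W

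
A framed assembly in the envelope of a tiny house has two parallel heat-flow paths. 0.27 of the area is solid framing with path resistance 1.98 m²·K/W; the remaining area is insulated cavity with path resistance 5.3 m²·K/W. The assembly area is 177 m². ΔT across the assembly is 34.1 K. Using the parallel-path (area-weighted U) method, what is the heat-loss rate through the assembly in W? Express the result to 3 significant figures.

1650 W

U_eff = 0.73/5.3 + 0.27/1.98 = 0.1377 + 0.1364 = 0.2741
R_eff = 1/U_eff = 3.648 m²·K/W
Q = 177 × 34.1 / 3.648 = 1654 W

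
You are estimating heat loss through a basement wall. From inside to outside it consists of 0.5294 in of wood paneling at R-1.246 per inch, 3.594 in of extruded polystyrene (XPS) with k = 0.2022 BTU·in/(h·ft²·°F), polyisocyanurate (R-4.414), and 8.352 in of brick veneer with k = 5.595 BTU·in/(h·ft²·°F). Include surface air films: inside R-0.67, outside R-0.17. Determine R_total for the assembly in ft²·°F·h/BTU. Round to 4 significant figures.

25.18 ft²·°F·h/BTU

0.5294 × 1.246 = 0.65963
3.594/0.2022 = 17.774
8.352/5.595 = 1.4928
R_total = 0.67 + 0.65963 + 17.774 + 4.414 + 1.4928 + 0.17 = 25.181 ft²·°F·h/BTU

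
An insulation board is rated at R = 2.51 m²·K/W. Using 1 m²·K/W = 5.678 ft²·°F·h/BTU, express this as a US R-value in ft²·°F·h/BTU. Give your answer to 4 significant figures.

14.25 ft²·°F·h/BTU

R_US = 2.51 × 5.678 = 14.252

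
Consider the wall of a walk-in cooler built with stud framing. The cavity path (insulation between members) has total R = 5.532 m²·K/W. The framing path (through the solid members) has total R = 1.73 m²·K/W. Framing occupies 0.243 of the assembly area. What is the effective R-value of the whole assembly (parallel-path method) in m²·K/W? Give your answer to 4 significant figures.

U_eff = 0.757/5.532 + 0.243/1.73 = 0.13684 + 0.14046 = 0.2773
R_eff = 1/U_eff = 3.6062 m²·K/W

3.606 m²·K/W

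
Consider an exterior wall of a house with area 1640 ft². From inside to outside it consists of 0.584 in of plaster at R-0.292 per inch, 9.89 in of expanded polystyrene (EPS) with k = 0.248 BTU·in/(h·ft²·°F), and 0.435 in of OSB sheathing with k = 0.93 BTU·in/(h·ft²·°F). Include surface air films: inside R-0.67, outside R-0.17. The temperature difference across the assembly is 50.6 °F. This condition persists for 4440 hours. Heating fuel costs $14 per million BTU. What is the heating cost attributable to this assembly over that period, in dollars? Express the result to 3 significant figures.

125 dollars

0.584 × 0.292 = 0.1705
9.89/0.248 = 39.88
0.435/0.93 = 0.4677
R_total = 0.67 + 0.1705 + 39.88 + 0.4677 + 0.17 = 41.36 ft²·°F·h/BTU
Q = 1640 × 50.6 / 41.36 = 2007 BTU/h
E = 2007 × 4440 = 8909000 BTU
Cost = 8909000/10⁶ × 14 = $124.7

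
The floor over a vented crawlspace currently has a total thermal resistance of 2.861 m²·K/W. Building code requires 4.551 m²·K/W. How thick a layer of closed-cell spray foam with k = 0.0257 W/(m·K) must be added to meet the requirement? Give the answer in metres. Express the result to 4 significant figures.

0.04343 m

ΔR = 4.551 − 2.861 = 1.69 m²·K/W
L = ΔR × k = 1.69 × 0.0257 = 0.043433 m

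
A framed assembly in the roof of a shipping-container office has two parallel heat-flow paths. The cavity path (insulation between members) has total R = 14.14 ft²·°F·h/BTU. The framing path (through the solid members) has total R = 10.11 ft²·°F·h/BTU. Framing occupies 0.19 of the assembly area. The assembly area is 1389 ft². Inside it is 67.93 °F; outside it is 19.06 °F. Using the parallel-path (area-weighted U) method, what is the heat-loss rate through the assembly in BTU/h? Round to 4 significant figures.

5164 BTU/h

U_eff = 0.81/14.14 + 0.19/10.11 = 0.057284 + 0.018793 = 0.076078
R_eff = 1/U_eff = 13.144 ft²·°F·h/BTU
Q = 1389 × (67.93 − 19.06) / 13.144 = 5164.2 BTU/h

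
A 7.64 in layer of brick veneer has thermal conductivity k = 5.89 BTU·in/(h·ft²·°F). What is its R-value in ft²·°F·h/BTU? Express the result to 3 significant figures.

R = L/k = 7.64/5.89 = 1.297 ft²·°F·h/BTU

1.30 ft²·°F·h/BTU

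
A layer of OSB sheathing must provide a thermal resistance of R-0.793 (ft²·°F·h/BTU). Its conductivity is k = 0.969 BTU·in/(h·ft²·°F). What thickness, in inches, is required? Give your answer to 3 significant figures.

0.768 in

L = R × k = 0.793 × 0.969 = 0.7684 in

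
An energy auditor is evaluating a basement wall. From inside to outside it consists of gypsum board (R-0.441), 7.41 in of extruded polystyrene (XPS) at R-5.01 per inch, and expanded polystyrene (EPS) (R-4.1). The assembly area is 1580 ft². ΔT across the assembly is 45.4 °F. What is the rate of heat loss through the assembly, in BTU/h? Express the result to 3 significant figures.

7.41 × 5.01 = 37.12
R_total = 0.441 + 37.12 + 4.1 = 41.67 ft²·°F·h/BTU
Q = A·ΔT/R = 1580 × 45.4 / 41.67 = 1722 BTU/h

1720 BTU/h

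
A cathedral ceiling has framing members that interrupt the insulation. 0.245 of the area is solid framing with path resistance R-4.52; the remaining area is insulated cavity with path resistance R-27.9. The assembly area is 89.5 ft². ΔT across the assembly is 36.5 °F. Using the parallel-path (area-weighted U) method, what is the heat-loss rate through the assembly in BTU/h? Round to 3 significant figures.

265 BTU/h

U_eff = 0.755/27.9 + 0.245/4.52 = 0.02706 + 0.0542 = 0.08126
R_eff = 1/U_eff = 12.31 ft²·°F·h/BTU
Q = 89.5 × 36.5 / 12.31 = 265.5 BTU/h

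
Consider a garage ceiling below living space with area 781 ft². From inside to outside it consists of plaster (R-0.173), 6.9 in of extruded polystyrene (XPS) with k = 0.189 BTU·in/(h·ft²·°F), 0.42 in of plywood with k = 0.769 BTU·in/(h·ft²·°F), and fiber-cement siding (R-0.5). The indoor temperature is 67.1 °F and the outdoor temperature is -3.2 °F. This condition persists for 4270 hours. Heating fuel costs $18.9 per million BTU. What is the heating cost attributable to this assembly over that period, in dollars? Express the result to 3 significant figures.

117 dollars

6.9/0.189 = 36.51
0.42/0.769 = 0.5462
R_total = 0.173 + 36.51 + 0.5462 + 0.5 = 37.73 ft²·°F·h/BTU
Q = 781 × (67.1 − (-3.2)) / 37.73 = 1455 BTU/h
E = 1455 × 4270 = 6214000 BTU
Cost = 6214000/10⁶ × 18.9 = $117.4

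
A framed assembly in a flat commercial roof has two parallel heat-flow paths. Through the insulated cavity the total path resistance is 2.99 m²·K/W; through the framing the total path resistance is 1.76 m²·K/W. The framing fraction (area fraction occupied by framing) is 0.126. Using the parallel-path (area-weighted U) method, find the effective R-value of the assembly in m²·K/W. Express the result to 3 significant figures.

U_eff = 0.874/2.99 + 0.126/1.76 = 0.2923 + 0.07159 = 0.3639
R_eff = 1/U_eff = 2.748 m²·K/W

2.75 m²·K/W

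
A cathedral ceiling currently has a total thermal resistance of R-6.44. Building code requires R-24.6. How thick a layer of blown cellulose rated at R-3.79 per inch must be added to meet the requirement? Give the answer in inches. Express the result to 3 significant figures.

4.79 in

ΔR = 24.6 − 6.44 = 18.16 ft²·°F·h/BTU
L = ΔR / (R/in) = 18.16/3.79 = 4.792 in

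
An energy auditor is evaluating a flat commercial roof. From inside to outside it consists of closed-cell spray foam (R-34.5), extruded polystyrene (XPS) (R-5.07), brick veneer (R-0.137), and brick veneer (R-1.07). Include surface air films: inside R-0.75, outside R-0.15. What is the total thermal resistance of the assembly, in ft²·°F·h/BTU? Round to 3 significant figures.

R_total = 0.75 + 34.5 + 5.07 + 0.137 + 1.07 + 0.15 = 41.68 ft²·°F·h/BTU

41.7 ft²·°F·h/BTU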